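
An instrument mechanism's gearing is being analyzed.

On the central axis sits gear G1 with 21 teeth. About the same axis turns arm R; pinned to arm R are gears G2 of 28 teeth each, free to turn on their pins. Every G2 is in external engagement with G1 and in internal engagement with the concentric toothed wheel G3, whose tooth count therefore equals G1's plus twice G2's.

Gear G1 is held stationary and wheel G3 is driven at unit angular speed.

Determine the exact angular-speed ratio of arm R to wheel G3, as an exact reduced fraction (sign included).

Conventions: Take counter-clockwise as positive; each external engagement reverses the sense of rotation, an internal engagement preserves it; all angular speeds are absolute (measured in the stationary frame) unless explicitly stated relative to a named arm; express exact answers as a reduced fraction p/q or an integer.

topology: planetary set — G1 21T / G2 28T / G3 77T, arm = carrier (Willis)
ring teeth: 21 + 2·28 = 77
21(ω_sun−ω_arm) = −77(ω_ring−ω_arm),  ω_sun = 0, ω_ring = 1
21(0−ω_arm) = −77(1−ω_arm)  ⇒  98·ω_arm = 77  ⇒  ω_arm = 11/14
ω_out/ω_in = 11/14

11/14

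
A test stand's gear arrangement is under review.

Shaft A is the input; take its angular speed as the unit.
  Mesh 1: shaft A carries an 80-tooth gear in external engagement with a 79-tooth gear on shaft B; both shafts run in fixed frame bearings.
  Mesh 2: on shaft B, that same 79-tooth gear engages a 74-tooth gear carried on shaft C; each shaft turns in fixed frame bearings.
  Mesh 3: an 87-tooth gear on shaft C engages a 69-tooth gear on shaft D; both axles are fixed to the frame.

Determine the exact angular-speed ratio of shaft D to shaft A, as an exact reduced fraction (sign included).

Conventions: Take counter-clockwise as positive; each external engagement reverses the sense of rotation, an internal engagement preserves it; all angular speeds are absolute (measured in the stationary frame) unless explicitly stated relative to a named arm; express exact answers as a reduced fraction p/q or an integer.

-1160/851

class = fixed-axis compound train [3 meshes; 3 ratios multiply, 3 sense flips]
mesh 1 [80T→79T]: running ratio 80/79, sense −
mesh 2 [79T→74T]: running ratio 40/37, sense +
mesh 3 [87T→69T]: running ratio 1160/851, sense −
ω_out/ω_in = -1160/851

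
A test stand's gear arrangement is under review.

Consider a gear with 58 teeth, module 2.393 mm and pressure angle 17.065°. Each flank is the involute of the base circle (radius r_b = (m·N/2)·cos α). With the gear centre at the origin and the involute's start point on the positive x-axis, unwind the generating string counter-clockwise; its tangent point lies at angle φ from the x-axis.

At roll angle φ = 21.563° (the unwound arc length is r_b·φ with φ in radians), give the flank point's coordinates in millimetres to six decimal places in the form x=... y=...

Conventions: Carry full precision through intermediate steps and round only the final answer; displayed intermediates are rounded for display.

x=70.874742 y=1.162146

class = single-mesh tooth geometry [base-circle involute, m = 2.393, 58T]
pitch radius r_p = m·N/2 = 2.393·58/2 = 69.397000
base radius r_b = r_p·cos α = 69.397000·cos 17.065° = 66.341620
roll angle φ = 21.563° = 0.37634535 rad
x = r_b·(cos φ + φ·sin φ) = 70.874742
y = r_b·(sin φ − φ·cos φ) = 1.162146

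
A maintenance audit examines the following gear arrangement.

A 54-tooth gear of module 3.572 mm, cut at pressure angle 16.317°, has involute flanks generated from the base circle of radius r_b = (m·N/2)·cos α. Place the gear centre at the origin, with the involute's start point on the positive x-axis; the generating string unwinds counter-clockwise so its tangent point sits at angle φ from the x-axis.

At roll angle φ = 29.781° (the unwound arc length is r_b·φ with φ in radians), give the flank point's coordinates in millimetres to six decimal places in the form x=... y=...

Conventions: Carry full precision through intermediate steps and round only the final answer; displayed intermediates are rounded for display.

class = single-mesh tooth geometry [base-circle involute, m = 3.572, 54T]
pitch radius r_p = m·N/2 = 3.572·54/2 = 96.444000
base radius r_b = r_p·cos α = 96.444000·cos 16.317° = 92.559426
roll angle φ = 29.781° = 0.51977650 rad
x = r_b·(cos φ + φ·sin φ) = 104.230800
y = r_b·(sin φ − φ·cos φ) = 4.216678

x=104.230800 y=4.216678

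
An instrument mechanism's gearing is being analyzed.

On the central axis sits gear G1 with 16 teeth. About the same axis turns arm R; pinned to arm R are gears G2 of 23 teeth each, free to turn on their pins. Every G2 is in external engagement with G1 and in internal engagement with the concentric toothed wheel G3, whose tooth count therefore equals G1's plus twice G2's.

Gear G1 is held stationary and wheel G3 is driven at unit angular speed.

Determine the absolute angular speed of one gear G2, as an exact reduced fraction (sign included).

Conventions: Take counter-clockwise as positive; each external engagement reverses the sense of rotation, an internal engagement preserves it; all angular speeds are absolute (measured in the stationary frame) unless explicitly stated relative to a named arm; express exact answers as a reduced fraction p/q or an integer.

31/23

class = planetary set [G3 = 16+2·23 = 62; Willis about the carrier]
ring teeth: 16 + 2·23 = 62
16(ω_sun−ω_arm) = −62(ω_ring−ω_arm),  ω_sun = 0, ω_ring = 1
16(0−ω_arm) = −62(1−ω_arm)  ⇒  78·ω_arm = 62  ⇒  ω_arm = 31/39
sun–planet mesh: 16·(0−31/39) = −23·(ω_p−ω_arm)  ⇒  ω_p−ω_arm = 496/897
ω_p = 31/39 + 496/897 = 31/23
exact speed ratio = 31/23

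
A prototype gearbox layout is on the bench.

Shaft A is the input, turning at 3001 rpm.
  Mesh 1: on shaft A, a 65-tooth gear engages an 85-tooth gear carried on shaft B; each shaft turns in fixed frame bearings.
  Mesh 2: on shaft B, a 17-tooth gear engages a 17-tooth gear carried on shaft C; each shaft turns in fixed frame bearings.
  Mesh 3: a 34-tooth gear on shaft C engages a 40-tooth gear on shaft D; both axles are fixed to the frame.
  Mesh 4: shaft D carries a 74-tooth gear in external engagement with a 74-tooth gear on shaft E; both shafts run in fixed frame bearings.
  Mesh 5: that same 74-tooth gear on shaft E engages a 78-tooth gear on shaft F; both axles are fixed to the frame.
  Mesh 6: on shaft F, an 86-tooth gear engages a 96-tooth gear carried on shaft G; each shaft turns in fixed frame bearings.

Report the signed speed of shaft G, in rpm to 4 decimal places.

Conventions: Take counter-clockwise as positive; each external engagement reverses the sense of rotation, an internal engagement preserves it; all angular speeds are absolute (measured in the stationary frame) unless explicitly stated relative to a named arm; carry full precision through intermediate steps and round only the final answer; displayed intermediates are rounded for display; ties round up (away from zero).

topology: fixed-axis compound train — 6 meshes, A→G
mesh 1 [65T→85T]: ω = 3001.0000×65/85 = 2294.8824 rpm, sense flips to −
mesh 2 [17T→17T]: ω = 2294.8824×17/17 = 2294.8824 rpm, sense flips to +
mesh 3 [34T→40T]: ω = 2294.8824×34/40 = 1950.6500 rpm, sense flips to −
mesh 4 [74T→74T]: ω = 1950.6500×74/74 = 1950.6500 rpm, sense flips to +
mesh 5 [74T→78T]: ω = 1950.6500×74/78 = 1850.6167 rpm, sense flips to −
mesh 6 [86T→96T]: ω = 1850.6167×86/96 = 1657.8441 rpm, sense flips to +
signed output speed = +1657.8441 rpm

+1657.8441 rpm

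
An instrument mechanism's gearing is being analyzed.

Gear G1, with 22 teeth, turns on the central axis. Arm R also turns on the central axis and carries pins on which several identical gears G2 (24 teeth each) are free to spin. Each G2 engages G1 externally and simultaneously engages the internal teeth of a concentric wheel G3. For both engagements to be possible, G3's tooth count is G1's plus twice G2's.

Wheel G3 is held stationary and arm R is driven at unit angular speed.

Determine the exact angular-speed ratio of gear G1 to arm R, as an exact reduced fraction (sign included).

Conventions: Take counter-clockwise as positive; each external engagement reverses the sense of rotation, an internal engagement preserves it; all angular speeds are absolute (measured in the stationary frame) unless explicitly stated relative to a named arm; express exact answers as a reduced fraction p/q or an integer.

recognized (axles ride arm R): planetary set, 22/24/70 teeth
ring teeth: 22 + 2·24 = 70
22(ω_sun−ω_arm) = −70(ω_ring−ω_arm),  ω_ring = 0, ω_arm = 1
ω_sun = 1 − (70/22)(0−1) = 46/11
ω_out/ω_in = 46/11

46/11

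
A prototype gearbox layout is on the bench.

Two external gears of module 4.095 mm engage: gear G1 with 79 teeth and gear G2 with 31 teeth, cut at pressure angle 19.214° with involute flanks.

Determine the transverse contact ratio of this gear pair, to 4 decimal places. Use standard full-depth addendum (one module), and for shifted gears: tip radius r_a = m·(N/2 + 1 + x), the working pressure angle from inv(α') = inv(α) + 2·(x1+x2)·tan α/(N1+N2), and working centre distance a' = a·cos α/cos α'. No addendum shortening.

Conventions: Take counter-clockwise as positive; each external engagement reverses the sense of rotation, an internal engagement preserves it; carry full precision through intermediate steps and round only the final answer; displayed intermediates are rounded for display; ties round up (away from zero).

1.7852

topology: single-mesh involute geometry — m = 4.095, 79T/31T pair
base radii: r_b1 = 152.742236, r_b2 = 59.936827
tip radii: r_a1 = 165.847500, r_a2 = 67.567500
no profile shift: α' = α, a' = a
action lengths: √(r_a1²−r_b1²) = 64.615807, √(r_a2²−r_b2²) = 31.192048
base pitch p_b = π·m·cos α = 12.148200
CR = (64.615807 + 31.192048 − 225.225000·sin 19.21400°)/12.148200 = 1.785194
contact ratio ≈ 1.7852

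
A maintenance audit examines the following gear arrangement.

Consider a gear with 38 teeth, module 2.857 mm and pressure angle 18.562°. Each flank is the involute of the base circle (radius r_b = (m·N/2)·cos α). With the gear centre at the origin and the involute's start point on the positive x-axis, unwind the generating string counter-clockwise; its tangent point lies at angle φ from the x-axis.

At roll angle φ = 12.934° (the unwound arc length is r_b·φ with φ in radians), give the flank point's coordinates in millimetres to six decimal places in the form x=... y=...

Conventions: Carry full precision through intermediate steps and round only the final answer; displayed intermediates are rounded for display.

topology: single-mesh involute geometry — m = 2.857, N = 38
pitch radius r_p = m·N/2 = 2.857·38/2 = 54.283000
base radius r_b = r_p·cos α = 54.283000·cos 18.562° = 51.459184
roll angle φ = 12.934° = 0.22574089 rad
x = r_b·(cos φ + φ·sin φ) = 52.753681
y = r_b·(sin φ − φ·cos φ) = 0.196317

x=52.753681 y=0.196317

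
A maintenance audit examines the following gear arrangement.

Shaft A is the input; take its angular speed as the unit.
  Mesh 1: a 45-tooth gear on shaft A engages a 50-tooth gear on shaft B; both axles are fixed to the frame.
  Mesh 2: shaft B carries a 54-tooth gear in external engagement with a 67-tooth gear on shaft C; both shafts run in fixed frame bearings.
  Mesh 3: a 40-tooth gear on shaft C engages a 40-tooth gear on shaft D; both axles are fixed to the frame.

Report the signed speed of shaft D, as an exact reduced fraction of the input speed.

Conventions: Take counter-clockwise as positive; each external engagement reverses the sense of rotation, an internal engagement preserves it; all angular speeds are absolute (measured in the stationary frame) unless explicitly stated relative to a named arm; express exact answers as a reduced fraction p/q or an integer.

-243/335

3-mesh fixed-axis compound train (all bearings frame-fixed)
mesh 1 [45T→50T]: |ω|/ω_in = 1×45/50 = 9/10, sense flips to −
mesh 2 [54T→67T]: |ω|/ω_in = (9/10)×54/67 = 243/335, sense flips to +
mesh 3 [40T→40T]: |ω|/ω_in = (243/335)×40/40 = 243/335, sense flips to −
signed output speed (× input speed) = -243/335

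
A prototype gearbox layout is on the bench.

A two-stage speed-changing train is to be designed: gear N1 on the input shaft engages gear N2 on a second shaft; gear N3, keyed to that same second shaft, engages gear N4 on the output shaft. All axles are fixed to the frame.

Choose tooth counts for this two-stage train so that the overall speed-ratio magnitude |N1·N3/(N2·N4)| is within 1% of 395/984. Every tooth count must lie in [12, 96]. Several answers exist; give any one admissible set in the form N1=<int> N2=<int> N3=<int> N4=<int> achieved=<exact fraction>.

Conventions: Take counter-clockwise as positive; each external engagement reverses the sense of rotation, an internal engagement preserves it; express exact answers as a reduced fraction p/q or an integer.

N1=15 N2=36 N3=79 N4=82 achieved=395/984

topology: fixed-axis compound train — 2 stages, target 395/984
target = 395/984 in lowest terms: an exact hit needs N1·N3 = k·395 and N2·N4 = k·984 for one integer k, every count in [12, 96]; additionally prefer no 1:1 stage (N1 ≠ N2, N3 ≠ N4)
k = 1…2: no 1:1-free in-range split of k·395 and k·984 into factor pairs; take k = 3
k = 3: N1·N3 = 1185 = 15·79, N2·N4 = 2952 = 36·82
achieved = 15·79/(36·82) = 395/984; |achieved − target| = 0 ≤ 79/19680 ✓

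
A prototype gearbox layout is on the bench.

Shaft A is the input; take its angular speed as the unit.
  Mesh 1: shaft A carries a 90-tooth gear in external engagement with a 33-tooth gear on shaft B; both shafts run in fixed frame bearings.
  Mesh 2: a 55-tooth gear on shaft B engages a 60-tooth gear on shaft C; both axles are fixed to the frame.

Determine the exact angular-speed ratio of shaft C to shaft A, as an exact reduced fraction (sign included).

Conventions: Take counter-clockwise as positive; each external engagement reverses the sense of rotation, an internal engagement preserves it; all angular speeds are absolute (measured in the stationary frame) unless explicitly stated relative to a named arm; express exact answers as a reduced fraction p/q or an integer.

5/2

class = fixed-axis compound train [2 meshes; 2 ratios multiply, 2 sense flips]
mesh 1 [90T→33T]: running ratio 30/11, sense −
mesh 2 [55T→60T]: running ratio 5/2, sense +
ω_out/ω_in = 5/2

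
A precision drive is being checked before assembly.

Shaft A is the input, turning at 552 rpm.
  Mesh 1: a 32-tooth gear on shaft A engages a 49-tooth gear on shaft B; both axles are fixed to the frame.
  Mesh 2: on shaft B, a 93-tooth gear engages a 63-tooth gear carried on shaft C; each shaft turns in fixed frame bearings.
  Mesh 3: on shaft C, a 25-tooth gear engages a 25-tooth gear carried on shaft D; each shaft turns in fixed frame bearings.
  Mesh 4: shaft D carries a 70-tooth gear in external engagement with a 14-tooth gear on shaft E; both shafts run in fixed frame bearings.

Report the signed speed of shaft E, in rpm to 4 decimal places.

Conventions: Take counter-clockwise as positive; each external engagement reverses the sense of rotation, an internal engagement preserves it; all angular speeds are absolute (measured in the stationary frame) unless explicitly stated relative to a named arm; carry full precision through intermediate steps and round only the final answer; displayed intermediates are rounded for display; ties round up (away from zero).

+2660.7580 rpm

recognized (5 fixed axles, 4 meshes): fixed-axis compound train
mesh 1 [32T→49T]: ω = 552.0000×32/49 = 360.4898 rpm, sense flips to −
mesh 2 [93T→63T]: ω = 360.4898×93/63 = 532.1516 rpm, sense flips to +
mesh 3 [25T→25T]: ω = 532.1516×25/25 = 532.1516 rpm, sense flips to −
mesh 4 [70T→14T]: ω = 532.1516×70/14 = 2660.7580 rpm, sense flips to +
signed output speed = +2660.7580 rpm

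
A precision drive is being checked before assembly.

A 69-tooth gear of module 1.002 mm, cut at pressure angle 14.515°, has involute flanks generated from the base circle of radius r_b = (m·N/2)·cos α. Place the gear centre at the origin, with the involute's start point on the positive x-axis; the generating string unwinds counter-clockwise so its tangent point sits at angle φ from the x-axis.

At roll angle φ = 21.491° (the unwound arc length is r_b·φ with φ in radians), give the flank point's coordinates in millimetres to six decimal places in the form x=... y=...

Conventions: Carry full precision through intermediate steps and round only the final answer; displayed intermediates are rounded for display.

class = single-mesh tooth geometry [base-circle involute, m = 1.002, 69T]
pitch radius r_p = m·N/2 = 1.002·69/2 = 34.569000
base radius r_b = r_p·cos α = 34.569000·cos 14.515° = 33.465629
roll angle φ = 21.491° = 0.37508871 rad
x = r_b·(cos φ + φ·sin φ) = 35.737636
y = r_b·(sin φ − φ·cos φ) = 0.580440

x=35.737636 y=0.580440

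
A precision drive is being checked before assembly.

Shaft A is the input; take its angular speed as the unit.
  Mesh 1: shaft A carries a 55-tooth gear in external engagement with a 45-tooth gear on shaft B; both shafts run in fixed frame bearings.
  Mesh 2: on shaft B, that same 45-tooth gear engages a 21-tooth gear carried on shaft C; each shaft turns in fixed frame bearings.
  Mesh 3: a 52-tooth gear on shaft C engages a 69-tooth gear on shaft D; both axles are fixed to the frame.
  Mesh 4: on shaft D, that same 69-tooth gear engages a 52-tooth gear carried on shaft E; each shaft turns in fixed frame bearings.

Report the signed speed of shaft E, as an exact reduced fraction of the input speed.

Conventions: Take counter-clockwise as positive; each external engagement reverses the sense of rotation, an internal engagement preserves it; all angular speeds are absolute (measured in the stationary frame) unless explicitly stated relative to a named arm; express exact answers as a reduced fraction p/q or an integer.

55/21

4-mesh fixed-axis compound train (all bearings frame-fixed)
mesh 1 [55T→45T]: |ω|/ω_in = 1×55/45 = 11/9, sense flips to −
mesh 2 [45T→21T]: |ω|/ω_in = (11/9)×45/21 = 55/21, sense flips to +
mesh 3 [52T→69T]: |ω|/ω_in = (55/21)×52/69 = 2860/1449, sense flips to −
mesh 4 [69T→52T]: |ω|/ω_in = (2860/1449)×69/52 = 55/21, sense flips to +
signed output speed (× input speed) = 55/21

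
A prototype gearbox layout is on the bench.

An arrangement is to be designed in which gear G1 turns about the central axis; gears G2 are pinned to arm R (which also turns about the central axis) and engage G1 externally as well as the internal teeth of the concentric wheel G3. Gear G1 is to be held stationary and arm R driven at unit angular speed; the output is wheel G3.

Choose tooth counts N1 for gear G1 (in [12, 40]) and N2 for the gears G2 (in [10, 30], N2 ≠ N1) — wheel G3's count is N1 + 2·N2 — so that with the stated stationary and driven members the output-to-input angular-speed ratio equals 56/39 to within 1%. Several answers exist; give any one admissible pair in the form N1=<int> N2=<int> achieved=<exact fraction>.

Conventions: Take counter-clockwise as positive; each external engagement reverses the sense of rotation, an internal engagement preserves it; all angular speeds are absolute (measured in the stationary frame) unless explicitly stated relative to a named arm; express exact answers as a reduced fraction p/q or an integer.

class = planetary set [ratio 56/39 wanted; Willis about the carrier]
Willis with ω_sun = 0: ω_ring/ω_arm = (N1+N3)/N3; set equal to 56/39  ⇒  N3/N1 = 1/(56/39 − 1) = 39/17
N3 = N1 + 2·N2  ⇒  N2/N1 = (N3/N1 − 1)/2 = (39/17 − 1)/2 = 11/17
smallest multiple with N1 ≥ 12 and N2 ≥ 10: k = 1  ⇒  N1 = 1·17 = 17, N2 = 1·11 = 11 (N1 ≤ 40, N2 ≤ 30, N2 ≠ N1 ✓), N3 = 17 + 2·11 = 39
check: (N1+N3)/N3 with N1 = 17, N3 = 39 gives 56/39; |achieved − target| = 0 ≤ 14/975 ✓

N1=17 N2=11 achieved=56/39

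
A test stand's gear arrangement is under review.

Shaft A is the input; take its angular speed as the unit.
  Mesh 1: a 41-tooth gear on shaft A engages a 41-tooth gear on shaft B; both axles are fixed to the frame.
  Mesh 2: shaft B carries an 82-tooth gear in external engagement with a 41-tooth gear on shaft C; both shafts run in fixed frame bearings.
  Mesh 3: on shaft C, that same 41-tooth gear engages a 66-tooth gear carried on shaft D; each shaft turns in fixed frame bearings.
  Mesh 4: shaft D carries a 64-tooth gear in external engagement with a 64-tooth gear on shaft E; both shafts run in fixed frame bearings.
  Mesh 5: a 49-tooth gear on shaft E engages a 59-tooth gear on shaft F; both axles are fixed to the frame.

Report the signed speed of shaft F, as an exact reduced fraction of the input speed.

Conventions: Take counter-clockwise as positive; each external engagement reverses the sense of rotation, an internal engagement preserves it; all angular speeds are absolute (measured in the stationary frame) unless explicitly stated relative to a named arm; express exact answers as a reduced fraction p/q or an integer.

5-mesh fixed-axis compound train (all bearings frame-fixed)
mesh 1 [41T→41T]: |ω|/ω_in = 1×41/41 = 1, sense flips to −
mesh 2 [82T→41T]: |ω|/ω_in = 1×82/41 = 2, sense flips to +
mesh 3 [41T→66T]: |ω|/ω_in = 2×41/66 = 41/33, sense flips to −
mesh 4 [64T→64T]: |ω|/ω_in = (41/33)×64/64 = 41/33, sense flips to +
mesh 5 [49T→59T]: |ω|/ω_in = (41/33)×49/59 = 2009/1947, sense flips to −
signed output speed (× input speed) = -2009/1947

-2009/1947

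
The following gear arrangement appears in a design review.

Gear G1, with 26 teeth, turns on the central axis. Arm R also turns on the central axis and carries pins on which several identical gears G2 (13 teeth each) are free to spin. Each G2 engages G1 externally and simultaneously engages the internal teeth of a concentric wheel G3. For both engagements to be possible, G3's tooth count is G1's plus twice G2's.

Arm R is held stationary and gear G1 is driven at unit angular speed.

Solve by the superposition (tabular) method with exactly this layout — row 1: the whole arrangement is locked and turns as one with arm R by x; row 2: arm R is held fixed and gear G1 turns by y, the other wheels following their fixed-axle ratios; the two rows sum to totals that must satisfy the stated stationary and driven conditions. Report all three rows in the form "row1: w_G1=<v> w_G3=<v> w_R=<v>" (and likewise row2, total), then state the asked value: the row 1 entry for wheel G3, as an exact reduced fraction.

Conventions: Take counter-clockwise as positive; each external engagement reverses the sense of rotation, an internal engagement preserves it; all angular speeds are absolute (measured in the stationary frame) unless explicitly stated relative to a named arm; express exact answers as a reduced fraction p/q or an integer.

row1: w_G1=0 w_G3=0 w_R=0
row2: w_G1=1 w_G3=-1/2 w_R=0
total: w_G1=1 w_G3=-1/2 w_R=0
asked value: 0

planetary set (26T centre, 13T on arm, 52T internal) — Willis relation
row 1 (train locked, turned with arm): all members turn x
row 2: sun turns y, ring = −(26/52)·y, arm 0
boundary: total ω_arm = x = 0 and total ω_sun = x + y = 1  ⇒  y = 1, x = 0
row 2 ring = −(26/52)·1 = -1/2
totals (row 1 + row 2): sun 0 + 1 = 1, ring 0 + (-1/2) = -1/2, arm 0 + 0 = 0
asked cell (row1, ring) = 0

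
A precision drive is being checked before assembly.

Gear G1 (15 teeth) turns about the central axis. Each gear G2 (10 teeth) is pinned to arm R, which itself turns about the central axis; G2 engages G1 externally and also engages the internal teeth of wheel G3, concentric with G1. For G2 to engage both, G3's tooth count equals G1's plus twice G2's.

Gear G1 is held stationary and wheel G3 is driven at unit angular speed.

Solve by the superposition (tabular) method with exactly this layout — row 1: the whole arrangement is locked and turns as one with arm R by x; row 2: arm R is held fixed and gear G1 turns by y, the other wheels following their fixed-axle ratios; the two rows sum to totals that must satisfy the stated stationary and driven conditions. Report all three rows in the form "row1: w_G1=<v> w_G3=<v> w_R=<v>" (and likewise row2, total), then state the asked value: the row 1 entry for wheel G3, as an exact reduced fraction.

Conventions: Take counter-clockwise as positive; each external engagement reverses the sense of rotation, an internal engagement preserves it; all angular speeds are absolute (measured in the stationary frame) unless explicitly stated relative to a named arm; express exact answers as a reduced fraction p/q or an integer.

class = planetary set [G3 = 15+2·10 = 35; Willis about the carrier]
superposition row 1 [locked train]: every member turns x
row 2: sun turns y, ring = −(15/35)·y, arm 0
boundary: total ω_sun = x + y = 0 and total ω_ring = x − (15/35)·y = 1  ⇒  y = -7/10, x = 7/10
row 2 ring = −(15/35)·(-7/10) = 3/10
totals (row 1 + row 2): sun 7/10 + (-7/10) = 0, ring 7/10 + 3/10 = 1, arm 7/10 + 0 = 7/10
asked cell (row1, ring) = 7/10

row1: w_G1=7/10 w_G3=7/10 w_R=7/10
row2: w_G1=-7/10 w_G3=3/10 w_R=0
total: w_G1=0 w_G3=1 w_R=7/10
asked value: 7/10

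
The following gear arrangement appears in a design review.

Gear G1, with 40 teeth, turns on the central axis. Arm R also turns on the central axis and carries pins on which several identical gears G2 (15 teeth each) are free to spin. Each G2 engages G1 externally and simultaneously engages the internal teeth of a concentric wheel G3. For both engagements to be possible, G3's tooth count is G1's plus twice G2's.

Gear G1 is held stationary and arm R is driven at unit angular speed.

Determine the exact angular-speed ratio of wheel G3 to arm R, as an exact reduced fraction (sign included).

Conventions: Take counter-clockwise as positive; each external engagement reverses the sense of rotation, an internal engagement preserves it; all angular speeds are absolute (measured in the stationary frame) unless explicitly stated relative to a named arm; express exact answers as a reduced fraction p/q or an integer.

11/7

class = planetary set [G3 = 40+2·15 = 70; Willis about the carrier]
ring teeth: 40 + 2·15 = 70
40(ω_sun−ω_arm) = −70(ω_ring−ω_arm),  ω_sun = 0, ω_arm = 1
ω_ring = 1 − (40/70)(0−1) = 11/7
ω_out/ω_in = 11/7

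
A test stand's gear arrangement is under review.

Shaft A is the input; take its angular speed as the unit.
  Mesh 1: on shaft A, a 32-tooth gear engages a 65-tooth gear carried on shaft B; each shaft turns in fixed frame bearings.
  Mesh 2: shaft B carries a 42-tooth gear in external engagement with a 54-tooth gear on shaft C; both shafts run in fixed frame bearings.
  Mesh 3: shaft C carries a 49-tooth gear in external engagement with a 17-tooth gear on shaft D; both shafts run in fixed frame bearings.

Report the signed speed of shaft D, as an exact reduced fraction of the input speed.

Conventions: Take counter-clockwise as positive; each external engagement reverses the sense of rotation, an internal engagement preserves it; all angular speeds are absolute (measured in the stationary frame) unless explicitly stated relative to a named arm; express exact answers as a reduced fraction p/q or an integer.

-10976/9945

3-mesh fixed-axis compound train (all bearings frame-fixed)
mesh 1 [32T→65T]: |ω|/ω_in = 1×32/65 = 32/65, sense flips to −
mesh 2 [42T→54T]: |ω|/ω_in = (32/65)×42/54 = 224/585, sense flips to +
mesh 3 [49T→17T]: |ω|/ω_in = (224/585)×49/17 = 10976/9945, sense flips to −
signed output speed (× input speed) = -10976/9945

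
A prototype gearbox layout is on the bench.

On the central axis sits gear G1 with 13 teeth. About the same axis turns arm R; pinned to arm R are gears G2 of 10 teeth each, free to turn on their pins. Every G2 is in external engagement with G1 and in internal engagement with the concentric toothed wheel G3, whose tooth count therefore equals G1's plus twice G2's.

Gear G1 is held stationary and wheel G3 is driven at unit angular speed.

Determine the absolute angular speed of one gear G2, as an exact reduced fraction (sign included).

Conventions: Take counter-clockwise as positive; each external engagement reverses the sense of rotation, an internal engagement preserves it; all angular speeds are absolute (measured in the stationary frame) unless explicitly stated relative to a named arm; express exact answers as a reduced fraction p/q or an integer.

33/20

topology: planetary set — G1 13T / G2 10T / G3 33T, arm = carrier (Willis)
ring teeth: 13 + 2·10 = 33
13(ω_sun−ω_arm) = −33(ω_ring−ω_arm),  ω_sun = 0, ω_ring = 1
13(0−ω_arm) = −33(1−ω_arm)  ⇒  46·ω_arm = 33  ⇒  ω_arm = 33/46
sun–planet mesh: 13·(0−33/46) = −10·(ω_p−ω_arm)  ⇒  ω_p−ω_arm = 429/460
ω_p = 33/46 + 429/460 = 33/20
exact speed ratio = 33/20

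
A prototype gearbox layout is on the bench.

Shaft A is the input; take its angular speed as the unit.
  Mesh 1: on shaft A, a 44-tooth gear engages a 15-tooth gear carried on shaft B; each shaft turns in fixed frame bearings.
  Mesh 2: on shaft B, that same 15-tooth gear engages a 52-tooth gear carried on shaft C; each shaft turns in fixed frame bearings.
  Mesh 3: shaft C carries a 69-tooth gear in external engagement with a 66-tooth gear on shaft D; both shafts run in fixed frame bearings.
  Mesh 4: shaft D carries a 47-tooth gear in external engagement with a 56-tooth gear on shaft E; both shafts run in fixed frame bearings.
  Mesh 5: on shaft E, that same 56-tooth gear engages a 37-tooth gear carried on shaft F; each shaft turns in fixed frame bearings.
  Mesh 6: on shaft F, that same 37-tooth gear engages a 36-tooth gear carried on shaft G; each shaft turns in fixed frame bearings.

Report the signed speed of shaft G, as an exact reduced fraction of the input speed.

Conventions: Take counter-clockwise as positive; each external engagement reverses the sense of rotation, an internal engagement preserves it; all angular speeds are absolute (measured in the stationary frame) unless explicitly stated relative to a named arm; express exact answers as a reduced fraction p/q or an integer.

6-mesh fixed-axis compound train (all bearings frame-fixed)
mesh 1 [44T→15T]: |ω|/ω_in = 1×44/15 = 44/15, sense flips to −
mesh 2 [15T→52T]: |ω|/ω_in = (44/15)×15/52 = 11/13, sense flips to +
mesh 3 [69T→66T]: |ω|/ω_in = (11/13)×69/66 = 23/26, sense flips to −
mesh 4 [47T→56T]: |ω|/ω_in = (23/26)×47/56 = 1081/1456, sense flips to +
mesh 5 [56T→37T]: |ω|/ω_in = (1081/1456)×56/37 = 1081/962, sense flips to −
mesh 6 [37T→36T]: |ω|/ω_in = (1081/962)×37/36 = 1081/936, sense flips to +
signed output speed (× input speed) = 1081/936

1081/936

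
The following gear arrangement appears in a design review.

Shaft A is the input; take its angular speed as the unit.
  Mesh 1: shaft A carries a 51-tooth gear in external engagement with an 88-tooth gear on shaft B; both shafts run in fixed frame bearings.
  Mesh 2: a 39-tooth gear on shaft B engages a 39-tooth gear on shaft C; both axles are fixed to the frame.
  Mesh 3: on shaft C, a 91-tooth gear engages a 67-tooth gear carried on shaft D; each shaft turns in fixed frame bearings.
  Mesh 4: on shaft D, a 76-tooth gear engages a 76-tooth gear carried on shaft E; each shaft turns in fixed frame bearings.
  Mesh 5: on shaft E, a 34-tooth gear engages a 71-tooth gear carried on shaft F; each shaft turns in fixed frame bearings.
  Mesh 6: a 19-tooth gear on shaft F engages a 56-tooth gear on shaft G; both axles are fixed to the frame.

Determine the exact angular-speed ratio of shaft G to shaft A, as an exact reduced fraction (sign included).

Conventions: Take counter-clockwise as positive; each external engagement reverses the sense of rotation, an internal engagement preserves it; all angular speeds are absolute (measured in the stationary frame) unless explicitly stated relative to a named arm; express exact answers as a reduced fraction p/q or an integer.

214149/1674464

class = fixed-axis compound train [6 meshes; 6 ratios multiply, 6 sense flips]
mesh 1 [51T→88T]: running ratio 51/88, sense −
mesh 2 [39T→39T]: running ratio 51/88, sense +
mesh 3 [91T→67T]: running ratio 4641/5896, sense −
mesh 4 [76T→76T]: running ratio 4641/5896, sense +
mesh 5 [34T→71T]: running ratio 78897/209308, sense −
mesh 6 [19T→56T]: running ratio 214149/1674464, sense +
ω_out/ω_in = 214149/1674464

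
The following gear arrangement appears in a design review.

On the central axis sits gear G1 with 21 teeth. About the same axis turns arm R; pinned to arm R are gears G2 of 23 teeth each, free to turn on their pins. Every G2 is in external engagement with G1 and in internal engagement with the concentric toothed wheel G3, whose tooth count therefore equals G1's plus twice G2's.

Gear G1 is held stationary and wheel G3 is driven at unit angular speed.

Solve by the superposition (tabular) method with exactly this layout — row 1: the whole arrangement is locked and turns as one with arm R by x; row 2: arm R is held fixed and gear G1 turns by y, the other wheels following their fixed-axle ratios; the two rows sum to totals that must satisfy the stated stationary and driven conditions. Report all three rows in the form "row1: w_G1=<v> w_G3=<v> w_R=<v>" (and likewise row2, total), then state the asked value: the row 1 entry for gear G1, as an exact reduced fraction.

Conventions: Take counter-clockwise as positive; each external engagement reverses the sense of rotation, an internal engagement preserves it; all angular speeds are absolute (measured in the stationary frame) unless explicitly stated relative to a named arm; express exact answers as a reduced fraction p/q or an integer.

row1: w_G1=67/88 w_G3=67/88 w_R=67/88
row2: w_G1=-67/88 w_G3=21/88 w_R=0
total: w_G1=0 w_G3=1 w_R=67/88
asked value: 67/88

topology: planetary set — G1 21T / G2 23T / G3 67T, arm = carrier (Willis)
row 1 (train locked, turned with arm): all members turn x
row 2 (arm held, sun turns y): ω_ring = −(21/67)·y, ω_arm = 0
boundary: total ω_sun = x + y = 0 and total ω_ring = x − (21/67)·y = 1  ⇒  y = -67/88, x = 67/88
row 2 ring = −(21/67)·(-67/88) = 21/88
totals (row 1 + row 2): sun 67/88 + (-67/88) = 0, ring 67/88 + 21/88 = 1, arm 67/88 + 0 = 67/88
asked cell (row1, sun) = 67/88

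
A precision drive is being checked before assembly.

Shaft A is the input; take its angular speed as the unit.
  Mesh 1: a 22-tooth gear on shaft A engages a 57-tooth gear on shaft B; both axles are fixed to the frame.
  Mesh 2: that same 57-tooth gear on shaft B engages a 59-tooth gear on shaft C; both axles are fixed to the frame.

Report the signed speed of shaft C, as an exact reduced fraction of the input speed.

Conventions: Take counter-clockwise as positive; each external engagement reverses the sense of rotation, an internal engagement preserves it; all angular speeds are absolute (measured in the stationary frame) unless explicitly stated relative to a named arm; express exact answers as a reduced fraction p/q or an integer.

22/59

2-mesh fixed-axis compound train (all bearings frame-fixed)
mesh 1 [22T→57T]: |ω|/ω_in = 1×22/57 = 22/57, sense flips to −
mesh 2 [57T→59T]: |ω|/ω_in = (22/57)×57/59 = 22/59, sense flips to +
signed output speed (× input speed) = 22/59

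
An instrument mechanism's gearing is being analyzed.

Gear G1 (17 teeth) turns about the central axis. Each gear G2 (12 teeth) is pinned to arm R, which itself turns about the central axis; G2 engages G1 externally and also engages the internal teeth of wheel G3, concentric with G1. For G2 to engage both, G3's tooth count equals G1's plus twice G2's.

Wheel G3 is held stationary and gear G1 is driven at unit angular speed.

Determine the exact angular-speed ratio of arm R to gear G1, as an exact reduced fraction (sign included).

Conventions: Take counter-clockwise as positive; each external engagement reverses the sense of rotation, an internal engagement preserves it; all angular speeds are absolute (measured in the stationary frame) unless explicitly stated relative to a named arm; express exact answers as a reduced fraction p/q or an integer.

17/58

topology: planetary set — G1 17T / G2 12T / G3 41T, arm = carrier (Willis)
ring teeth: 17 + 2·12 = 41
17(ω_sun−ω_arm) = −41(ω_ring−ω_arm),  ω_ring = 0, ω_sun = 1
17(1−ω_arm) = −41(0−ω_arm)  ⇒  58·ω_arm = 17  ⇒  ω_arm = 17/58
ω_out/ω_in = 17/58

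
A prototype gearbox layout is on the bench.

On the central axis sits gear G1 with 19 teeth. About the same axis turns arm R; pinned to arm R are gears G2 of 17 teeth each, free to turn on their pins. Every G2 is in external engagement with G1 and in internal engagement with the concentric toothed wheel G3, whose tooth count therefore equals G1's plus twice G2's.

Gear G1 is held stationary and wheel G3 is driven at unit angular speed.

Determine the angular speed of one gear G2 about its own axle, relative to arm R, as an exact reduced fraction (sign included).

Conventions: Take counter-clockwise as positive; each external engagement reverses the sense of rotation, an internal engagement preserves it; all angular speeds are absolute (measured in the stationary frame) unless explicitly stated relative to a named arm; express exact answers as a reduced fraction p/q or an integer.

1007/1224

recognized (axles ride arm R): planetary set, 19/17/53 teeth
ring teeth: 19 + 2·17 = 53
19(ω_sun−ω_arm) = −53(ω_ring−ω_arm),  ω_sun = 0, ω_ring = 1
19(0−ω_arm) = −53(1−ω_arm)  ⇒  72·ω_arm = 53  ⇒  ω_arm = 53/72
sun–planet mesh: 19·(0−53/72) = −17·(ω_p−ω_arm)  ⇒  ω_p−ω_arm = 1007/1224
exact speed ratio = 1007/1224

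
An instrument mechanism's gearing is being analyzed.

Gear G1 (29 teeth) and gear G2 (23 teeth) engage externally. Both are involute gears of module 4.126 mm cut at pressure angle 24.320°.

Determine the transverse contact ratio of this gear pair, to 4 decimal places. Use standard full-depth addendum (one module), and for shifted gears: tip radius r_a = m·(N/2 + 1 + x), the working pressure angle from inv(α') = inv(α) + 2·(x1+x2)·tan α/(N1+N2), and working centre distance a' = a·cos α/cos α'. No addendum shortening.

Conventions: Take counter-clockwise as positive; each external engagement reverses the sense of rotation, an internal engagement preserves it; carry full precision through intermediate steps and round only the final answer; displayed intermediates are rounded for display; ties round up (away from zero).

1.4704

single-mesh involute tooth geometry (29T engaging 23T at module 4.126)
base radii: r_b1 = 54.517927, r_b2 = 43.238356
tip radii: r_a1 = 63.953000, r_a2 = 51.575000
no profile shift: α' = α, a' = a
action lengths: √(r_a1²−r_b1²) = 33.433245, √(r_a2²−r_b2²) = 28.114502
base pitch p_b = π·m·cos α = 11.811939
CR = (33.433245 + 28.114502 − 107.276000·sin 24.32000°)/11.811939 = 1.470377
contact ratio ≈ 1.4704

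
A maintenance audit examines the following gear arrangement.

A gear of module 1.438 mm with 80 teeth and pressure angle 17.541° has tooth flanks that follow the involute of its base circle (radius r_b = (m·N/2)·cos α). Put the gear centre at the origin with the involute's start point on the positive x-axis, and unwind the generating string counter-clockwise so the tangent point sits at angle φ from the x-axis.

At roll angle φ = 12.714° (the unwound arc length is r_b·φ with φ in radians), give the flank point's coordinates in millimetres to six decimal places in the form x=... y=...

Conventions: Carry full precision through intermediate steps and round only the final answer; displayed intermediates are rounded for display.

x=56.179128 y=0.198773

class = single-mesh tooth geometry [base-circle involute, m = 1.438, 80T]
pitch radius r_p = m·N/2 = 1.438·80/2 = 57.520000
base radius r_b = r_p·cos α = 57.520000·cos 17.541° = 54.845408
roll angle φ = 12.714° = 0.22190116 rad
x = r_b·(cos φ + φ·sin φ) = 56.179128
y = r_b·(sin φ − φ·cos φ) = 0.198773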